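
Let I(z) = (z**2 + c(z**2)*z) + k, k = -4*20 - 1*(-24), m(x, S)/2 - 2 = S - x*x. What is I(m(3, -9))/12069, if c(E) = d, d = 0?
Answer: 968/12069 ≈ 0.080205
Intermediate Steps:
m(x, S) = 4 - 2*x**2 + 2*S (m(x, S) = 4 + 2*(S - x*x) = 4 + 2*(S - x**2) = 4 + (-2*x**2 + 2*S) = 4 - 2*x**2 + 2*S)
c(E) = 0
k = -56 (k = -80 + 24 = -56)
I(z) = -56 + z**2 (I(z) = (z**2 + 0*z) - 56 = (z**2 + 0) - 56 = z**2 - 56 = -56 + z**2)
I(m(3, -9))/12069 = (-56 + (4 - 2*3**2 + 2*(-9))**2)/12069 = (-56 + (4 - 2*9 - 18)**2)*(1/12069) = (-56 + (4 - 18 - 18)**2)*(1/12069) = (-56 + (-32)**2)*(1/12069) = (-56 + 1024)*(1/12069) = 968*(1/12069) = 968/12069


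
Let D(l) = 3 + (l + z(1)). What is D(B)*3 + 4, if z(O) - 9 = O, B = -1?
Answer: 40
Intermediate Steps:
z(O) = 9 + O
D(l) = 13 + l (D(l) = 3 + (l + (9 + 1)) = 3 + (l + 10) = 3 + (10 + l) = 13 + l)
D(B)*3 + 4 = (13 - 1)*3 + 4 = 12*3 + 4 = 36 + 4 = 40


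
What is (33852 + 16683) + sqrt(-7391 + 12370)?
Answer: 50535 + sqrt(4979) ≈ 50606.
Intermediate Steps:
(33852 + 16683) + sqrt(-7391 + 12370) = 50535 + sqrt(4979)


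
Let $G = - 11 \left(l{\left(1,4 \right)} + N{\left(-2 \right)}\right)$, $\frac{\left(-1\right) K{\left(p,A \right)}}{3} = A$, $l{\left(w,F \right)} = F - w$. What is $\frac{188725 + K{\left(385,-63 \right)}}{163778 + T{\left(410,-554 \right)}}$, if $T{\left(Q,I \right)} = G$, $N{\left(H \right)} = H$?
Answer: $\frac{188914}{163767} \approx 1.1536$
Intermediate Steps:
$K{\left(p,A \right)} = - 3 A$
$G = -11$ ($G = - 11 \left(\left(4 - 1\right) - 2\right) = - 11 \left(3 - 2\right) = \left(-11\right) 1 = -11$)
$T{\left(Q,I \right)} = -11$
$\frac{188725 + K{\left(385,-63 \right)}}{163778 + T{\left(410,-554 \right)}} = \frac{188725 - -189}{163778 - 11} = \frac{188725 + 189}{163767} = 188914 \cdot \frac{1}{163767} = \frac{188914}{163767}$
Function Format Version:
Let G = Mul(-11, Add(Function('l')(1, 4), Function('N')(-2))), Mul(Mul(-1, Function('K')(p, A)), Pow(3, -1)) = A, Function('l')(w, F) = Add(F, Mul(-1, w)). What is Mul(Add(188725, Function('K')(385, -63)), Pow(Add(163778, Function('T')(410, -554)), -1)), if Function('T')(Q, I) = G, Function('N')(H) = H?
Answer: Rational(188914, 163767) ≈ 1.1536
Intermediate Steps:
Function('K')(p, A) = Mul(-3, A)
G = -11 (G = Mul(-11, Add(Add(4, Mul(-1, 1)), -2)) = Mul(-11, Add(Add(4, -1), -2)) = Mul(-11, Add(3, -2)) = Mul(-11, 1) = -11)
Function('T')(Q, I) = -11
Mul(Add(188725, Function('K')(385, -63)), Pow(Add(163778, Function('T')(410, -554)), -1)) = Mul(Add(188725, Mul(-3, -63)), Pow(Add(163778, -11), -1)) = Mul(Add(188725, 189), Pow(163767, -1)) = Mul(188914, Rational(1, 163767)) = Rational(188914, 163767)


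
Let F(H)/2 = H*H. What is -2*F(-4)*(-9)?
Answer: 576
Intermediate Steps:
F(H) = 2*H² (F(H) = 2*(H*H) = 2*H²)
-2*F(-4)*(-9) = -4*(-4)²*(-9) = -4*16*(-9) = -2*32*(-9) = -64*(-9) = 576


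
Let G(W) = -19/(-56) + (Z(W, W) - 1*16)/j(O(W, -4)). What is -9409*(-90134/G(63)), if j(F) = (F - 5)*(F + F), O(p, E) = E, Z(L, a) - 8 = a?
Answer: 106856921556/139 ≈ 7.6875e+8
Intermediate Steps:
Z(L, a) = 8 + a
j(F) = 2*F*(-5 + F) (j(F) = (-5 + F)*(2*F) = 2*F*(-5 + F))
G(W) = 115/504 + W/72 (G(W) = -19/(-56) + ((8 + W) - 1*16)/((2*(-4)*(-5 - 4))) = -19*(-1/56) + ((8 + W) - 16)/((2*(-4)*(-9))) = 19/56 + (-8 + W)/72 = 19/56 + (-8 + W)*(1/72) = 19/56 + (-⅑ + W/72) = 115/504 + W/72)
-9409*(-90134/G(63)) = -9409*(-90134/(115/504 + (1/72)*63)) = -9409*(-90134/(115/504 + 7/8)) = -9409/((139/126)*(-1/90134)) = -9409/(-139/11356884) = -9409*(-11356884/139) = 106856921556/139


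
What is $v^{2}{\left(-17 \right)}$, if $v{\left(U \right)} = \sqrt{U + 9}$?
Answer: $-8$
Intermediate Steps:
$v{\left(U \right)} = \sqrt{9 + U}$
$v^{2}{\left(-17 \right)} = \left(\sqrt{9 - 17}\right)^{2} = \left(\sqrt{-8}\right)^{2} = \left(2 i \sqrt{2}\right)^{2} = -8$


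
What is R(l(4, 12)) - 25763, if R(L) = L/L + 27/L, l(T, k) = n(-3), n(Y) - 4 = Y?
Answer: -25735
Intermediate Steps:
n(Y) = 4 + Y
l(T, k) = 1 (l(T, k) = 4 - 3 = 1)
R(L) = 1 + 27/L
R(l(4, 12)) - 25763 = (27 + 1)/1 - 25763 = 1*28 - 25763 = 28 - 25763 = -25735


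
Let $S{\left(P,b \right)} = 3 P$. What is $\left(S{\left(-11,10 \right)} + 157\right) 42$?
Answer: $5208$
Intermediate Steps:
$\left(S{\left(-11,10 \right)} + 157\right) 42 = \left(3 \left(-11\right) + 157\right) 42 = \left(-33 + 157\right) 42 = 124 \cdot 42 = 5208$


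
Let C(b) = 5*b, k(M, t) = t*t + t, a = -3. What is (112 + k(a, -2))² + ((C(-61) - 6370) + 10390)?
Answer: 16711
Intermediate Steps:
k(M, t) = t + t² (k(M, t) = t² + t = t + t²)
(112 + k(a, -2))² + ((C(-61) - 6370) + 10390) = (112 - 2*(1 - 2))² + ((5*(-61) - 6370) + 10390) = (112 - 2*(-1))² + ((-305 - 6370) + 10390) = (112 + 2)² + (-6675 + 10390) = 114² + 3715 = 12996 + 3715 = 16711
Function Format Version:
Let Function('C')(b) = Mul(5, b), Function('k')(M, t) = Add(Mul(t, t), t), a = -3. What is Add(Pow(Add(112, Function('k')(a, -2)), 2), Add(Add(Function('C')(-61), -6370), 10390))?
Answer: 16711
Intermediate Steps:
Function('k')(M, t) = Add(t, Pow(t, 2)) (Function('k')(M, t) = Add(Pow(t, 2), t) = Add(t, Pow(t, 2)))
Add(Pow(Add(112, Function('k')(a, -2)), 2), Add(Add(Function('C')(-61), -6370), 10390)) = Add(Pow(Add(112, Mul(-2, Add(1, -2))), 2), Add(Add(Mul(5, -61), -6370), 10390)) = Add(Pow(Add(112, Mul(-2, -1)), 2), Add(Add(-305, -6370), 10390)) = Add(Pow(Add(112, 2), 2), Add(-6675, 10390)) = Add(Pow(114, 2), 3715) = Add(12996, 3715) = 16711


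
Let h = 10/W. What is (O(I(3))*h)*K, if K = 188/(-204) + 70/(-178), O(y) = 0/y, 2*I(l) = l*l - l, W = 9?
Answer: 0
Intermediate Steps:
I(l) = l²/2 - l/2 (I(l) = (l*l - l)/2 = (l² - l)/2 = l²/2 - l/2)
O(y) = 0
h = 10/9 ≈ 1.1111
K = -5968/4539 (K = 188*(-1/204) + 70*(-1/178) = -47/51 - 35/89 = -5968/4539 ≈ -1.3148)
(O(I(3))*h)*K = (0*(10/9))*(-5968/4539) = 0*(-5968/4539) = 0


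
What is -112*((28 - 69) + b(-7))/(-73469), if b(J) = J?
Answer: -5376/73469 ≈ -0.073174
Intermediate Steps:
-112*((28 - 69) + b(-7))/(-73469) = -112*((28 - 69) - 7)/(-73469) = -112*(-41 - 7)*(-1/73469) = -112*(-48)*(-1/73469) = 5376*(-1/73469) = -5376/73469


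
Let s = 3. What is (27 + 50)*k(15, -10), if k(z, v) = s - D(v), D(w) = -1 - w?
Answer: -462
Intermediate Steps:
k(z, v) = 4 + v (k(z, v) = 3 - (-1 - v) = 3 + (1 + v) = 4 + v)
(27 + 50)*k(15, -10) = (27 + 50)*(4 - 10) = 77*(-6) = -462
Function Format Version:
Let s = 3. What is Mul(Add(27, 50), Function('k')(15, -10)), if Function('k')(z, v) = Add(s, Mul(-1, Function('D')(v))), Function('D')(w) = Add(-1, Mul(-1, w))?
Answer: -462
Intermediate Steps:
Function('k')(z, v) = Add(4, v) (Function('k')(z, v) = Add(3, Mul(-1, Add(-1, Mul(-1, v)))) = Add(3, Add(1, v)) = Add(4, v))
Mul(Add(27, 50), Function('k')(15, -10)) = Mul(Add(27, 50), Add(4, -10)) = Mul(77, -6) = -462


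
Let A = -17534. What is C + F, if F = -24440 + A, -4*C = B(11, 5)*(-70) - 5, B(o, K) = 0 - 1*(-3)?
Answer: -167681/4 ≈ -41920.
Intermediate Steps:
B(o, K) = 3 (B(o, K) = 0 + 3 = 3)
C = 215/4 (C = -(3*(-70) - 5)/4 = -(-210 - 5)/4 = -¼*(-215) = 215/4 ≈ 53.750)
F = -41974 (F = -24440 - 17534 = -41974)
C + F = 215/4 - 41974 = -167681/4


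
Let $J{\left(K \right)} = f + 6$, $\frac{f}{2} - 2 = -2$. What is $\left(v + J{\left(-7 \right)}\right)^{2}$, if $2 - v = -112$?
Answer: $14400$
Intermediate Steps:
$f = 0$ ($f = 4 + 2 \left(-2\right) = 4 - 4 = 0$)
$J{\left(K \right)} = 6$ ($J{\left(K \right)} = 0 + 6 = 6$)
$v = 114$ ($v = 2 - -112 = 2 + 112 = 114$)
$\left(v + J{\left(-7 \right)}\right)^{2} = \left(114 + 6\right)^{2} = 120^{2} = 14400$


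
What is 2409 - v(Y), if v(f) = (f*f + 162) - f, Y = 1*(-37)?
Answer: 841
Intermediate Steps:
Y = -37
v(f) = 162 + f**2 - f (v(f) = (f**2 + 162) - f = (162 + f**2) - f = 162 + f**2 - f)
2409 - v(Y) = 2409 - (162 + (-37)**2 - 1*(-37)) = 2409 - (162 + 1369 + 37) = 2409 - 1*1568 = 2409 - 1568 = 841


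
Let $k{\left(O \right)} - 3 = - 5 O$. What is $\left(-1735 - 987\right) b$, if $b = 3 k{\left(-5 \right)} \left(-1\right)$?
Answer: $228648$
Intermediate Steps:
$k{\left(O \right)} = 3 - 5 O$
$b = -84$ ($b = 3 \left(3 - -25\right) \left(-1\right) = 3 \left(3 + 25\right) \left(-1\right) = 3 \cdot 28 \left(-1\right) = 84 \left(-1\right) = -84$)
$\left(-1735 - 987\right) b = \left(-1735 - 987\right) \left(-84\right) = \left(-2722\right) \left(-84\right) = 228648$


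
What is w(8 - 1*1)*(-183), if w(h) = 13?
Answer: -2379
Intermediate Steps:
w(8 - 1*1)*(-183) = 13*(-183) = -2379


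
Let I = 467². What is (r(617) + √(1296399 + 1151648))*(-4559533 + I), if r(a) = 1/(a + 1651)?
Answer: -361787/189 - 4341444*√2448047 ≈ -6.7927e+9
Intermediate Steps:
I = 218089
r(a) = 1/(1651 + a)
(r(617) + √(1296399 + 1151648))*(-4559533 + I) = (1/(1651 + 617) + √(1296399 + 1151648))*(-4559533 + 218089) = (1/2268 + √2448047)*(-4341444) = -361787/189 - 4341444*√2448047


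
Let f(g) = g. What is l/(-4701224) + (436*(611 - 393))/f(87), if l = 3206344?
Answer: 55820373353/51125811 ≈ 1091.8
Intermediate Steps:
l/(-4701224) + (436*(611 - 393))/f(87) = 3206344/(-4701224) + (436*(611 - 393))/87 = 3206344*(-1/4701224) + (436*218)*(1/87) = -400793/587653 + 95048*(1/87) = -400793/587653 + 95048/87 = 55820373353/51125811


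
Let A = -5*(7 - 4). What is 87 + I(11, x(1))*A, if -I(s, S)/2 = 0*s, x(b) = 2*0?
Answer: 87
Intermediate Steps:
A = -15 (A = -5*3 = -15)
x(b) = 0
I(s, S) = 0 (I(s, S) = -0*s = -2*0 = 0)
87 + I(11, x(1))*A = 87 + 0*(-15) = 87 + 0 = 87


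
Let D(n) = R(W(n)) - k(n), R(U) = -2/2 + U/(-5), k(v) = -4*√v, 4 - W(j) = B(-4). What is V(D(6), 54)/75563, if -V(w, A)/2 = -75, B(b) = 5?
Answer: 150/75563 ≈ 0.0019851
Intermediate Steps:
W(j) = -1 (W(j) = 4 - 1*5 = 4 - 5 = -1)
R(U) = -1 - U/5 (R(U) = -2*½ + U*(-⅕) = -1 - U/5)
D(n) = -⅘ + 4*√n (D(n) = (-1 - ⅕*(-1)) - (-4)*√n = (-1 + ⅕) + 4*√n = -⅘ + 4*√n)
V(w, A) = 150 (V(w, A) = -2*(-75) = 150)
V(D(6), 54)/75563 = 150/75563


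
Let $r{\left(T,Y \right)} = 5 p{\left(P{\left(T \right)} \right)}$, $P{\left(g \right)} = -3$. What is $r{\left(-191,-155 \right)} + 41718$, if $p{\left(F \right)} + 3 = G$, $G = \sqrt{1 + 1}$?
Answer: $41703 + 5 \sqrt{2} \approx 41710.0$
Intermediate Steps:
$G = \sqrt{2} \approx 1.4142$
$p{\left(F \right)} = -3 + \sqrt{2}$
$r{\left(T,Y \right)} = -15 + 5 \sqrt{2}$ ($r{\left(T,Y \right)} = 5 \left(-3 + \sqrt{2}\right) = -15 + 5 \sqrt{2}$)
$r{\left(-191,-155 \right)} + 41718 = \left(-15 + 5 \sqrt{2}\right) + 41718 = 41703 + 5 \sqrt{2}$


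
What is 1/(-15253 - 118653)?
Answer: -1/133906 ≈ -7.4679e-6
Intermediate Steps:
1/(-15253 - 118653) = 1/(-133906) = -1/133906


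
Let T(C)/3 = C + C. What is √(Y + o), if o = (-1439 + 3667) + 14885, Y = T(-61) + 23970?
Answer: √40717 ≈ 201.78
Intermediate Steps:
T(C) = 6*C (T(C) = 3*(C + C) = 3*(2*C) = 6*C)
Y = 23604 (Y = 6*(-61) + 23970 = -366 + 23970 = 23604)
o = 17113 (o = 2228 + 14885 = 17113)
√(Y + o) = √(23604 + 17113) = √40717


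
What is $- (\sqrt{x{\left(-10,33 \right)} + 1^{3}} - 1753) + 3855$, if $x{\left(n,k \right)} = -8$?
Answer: $5608 - i \sqrt{7} \approx 5608.0 - 2.6458 i$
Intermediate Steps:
$- (\sqrt{x{\left(-10,33 \right)} + 1^{3}} - 1753) + 3855 = - (\sqrt{-8 + 1^{3}} - 1753) + 3855 = - (\sqrt{-8 + 1} - 1753) + 3855 = - (\sqrt{-7} - 1753) + 3855 = - (i \sqrt{7} - 1753) + 3855 = - (-1753 + i \sqrt{7}) + 3855 = \left(1753 - i \sqrt{7}\right) + 3855 = 5608 - i \sqrt{7}$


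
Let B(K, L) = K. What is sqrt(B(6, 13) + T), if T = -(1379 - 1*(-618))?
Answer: I*sqrt(1991) ≈ 44.621*I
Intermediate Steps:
T = -1997 (T = -(1379 + 618) = -1*1997 = -1997)
sqrt(B(6, 13) + T) = sqrt(6 - 1997) = sqrt(-1991) = I*sqrt(1991)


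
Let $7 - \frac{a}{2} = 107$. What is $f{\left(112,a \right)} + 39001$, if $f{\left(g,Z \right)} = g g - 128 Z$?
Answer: $77145$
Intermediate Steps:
$a = -200$ ($a = 14 - 214 = -200$)
$f{\left(g,Z \right)} = g^{2} - 128 Z$
$f{\left(112,a \right)} + 39001 = \left(112^{2} - -25600\right) + 39001 = \left(12544 + 25600\right) + 39001 = 38144 + 39001 = 77145$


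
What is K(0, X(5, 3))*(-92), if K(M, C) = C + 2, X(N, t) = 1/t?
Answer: -644/3 ≈ -214.67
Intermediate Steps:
K(M, C) = 2 + C
K(0, X(5, 3))*(-92) = (2 + 1/3)*(-92) = (7/3)*(-92) = -644/3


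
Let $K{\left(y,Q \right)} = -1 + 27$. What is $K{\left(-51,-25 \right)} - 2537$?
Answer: $-2511$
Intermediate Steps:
$K{\left(y,Q \right)} = 26$
$K{\left(-51,-25 \right)} - 2537 = 26 - 2537 = -2511$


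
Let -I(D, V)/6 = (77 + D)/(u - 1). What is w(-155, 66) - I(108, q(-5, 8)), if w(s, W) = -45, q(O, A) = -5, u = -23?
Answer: -365/4 ≈ -91.250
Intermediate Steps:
I(D, V) = 77/4 + D/4 (I(D, V) = -6*(77 + D)/(-23 - 1) = -6*(77 + D)/(-24) = -6*(77 + D)*(-1)/24 = -6*(-77/24 - D/24) = 77/4 + D/4)
w(-155, 66) - I(108, q(-5, 8)) = -45 - (77/4 + (¼)*108) = -45 - (77/4 + 27) = -45 - 1*185/4 = -45 - 185/4 = -365/4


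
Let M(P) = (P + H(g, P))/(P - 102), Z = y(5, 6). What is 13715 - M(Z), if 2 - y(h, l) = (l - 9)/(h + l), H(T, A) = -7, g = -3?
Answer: 15045303/1097 ≈ 13715.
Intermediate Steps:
y(h, l) = 2 - (-9 + l)/(h + l) (y(h, l) = 2 - (l - 9)/(h + l) = 2 - (-9 + l)/(h + l))
Z = 25/11 (Z = (9 + 6 + 2*5)/(5 + 6) = (9 + 6 + 10)/11 = (1/11)*25 = 25/11 ≈ 2.2727)
M(P) = (-7 + P)/(-102 + P) (M(P) = (P - 7)/(P - 102) = (-7 + P)/(-102 + P))
13715 - M(Z) = 13715 - (-7 + 25/11)/(-102 + 25/11) = 13715 - (-52)/((-1097/11)*11) = 13715 - (-11)*(-52)/(1097*11) = 13715 - 1*52/1097 = 13715 - 52/1097 = 15045303/1097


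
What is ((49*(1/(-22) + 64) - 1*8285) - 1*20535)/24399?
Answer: -565097/536778 ≈ -1.0528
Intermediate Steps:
((49*(1/(-22) + 64) - 1*8285) - 1*20535)/24399 = ((49*(-1/22 + 64) - 8285) - 20535)*(1/24399) = ((49*(1407/22) - 8285) - 20535)*(1/24399) = ((68943/22 - 8285) - 20535)*(1/24399) = (-113327/22 - 20535)*(1/24399) = -565097/22*1/24399 = -565097/536778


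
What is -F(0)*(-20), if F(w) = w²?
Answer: 0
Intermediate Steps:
-F(0)*(-20) = -1*0²*(-20) = -1*0*(-20) = 0*(-20) = 0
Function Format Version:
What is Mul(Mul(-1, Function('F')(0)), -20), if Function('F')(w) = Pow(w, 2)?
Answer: 0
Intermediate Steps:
Mul(Mul(-1, Function('F')(0)), -20) = Mul(Mul(-1, Pow(0, 2)), -20) = Mul(Mul(-1, 0), -20) = Mul(0, -20) = 0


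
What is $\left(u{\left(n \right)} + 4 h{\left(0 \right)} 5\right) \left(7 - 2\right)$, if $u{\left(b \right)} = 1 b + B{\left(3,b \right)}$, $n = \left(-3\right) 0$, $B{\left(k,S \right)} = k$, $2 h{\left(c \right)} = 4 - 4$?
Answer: $15$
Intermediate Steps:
$h{\left(c \right)} = 0$ ($h{\left(c \right)} = \frac{4 - 4}{2} = \frac{1}{2} \cdot 0 = 0$)
$n = 0$
$u{\left(b \right)} = 3 + b$ ($u{\left(b \right)} = 1 b + 3 = b + 3 = 3 + b$)
$\left(u{\left(n \right)} + 4 h{\left(0 \right)} 5\right) \left(7 - 2\right) = \left(\left(3 + 0\right) + 4 \cdot 0 \cdot 5\right) \left(7 - 2\right) = \left(3 + 0 \cdot 5\right) \left(7 - 2\right) = \left(3 + 0\right) 5 = 3 \cdot 5 = 15$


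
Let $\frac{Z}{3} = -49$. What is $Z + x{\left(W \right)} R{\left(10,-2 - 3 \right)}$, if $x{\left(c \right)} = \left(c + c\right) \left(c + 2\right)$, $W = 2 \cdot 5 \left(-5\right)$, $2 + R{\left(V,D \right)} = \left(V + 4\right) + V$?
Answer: $105453$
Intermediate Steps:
$R{\left(V,D \right)} = 2 + 2 V$ ($R{\left(V,D \right)} = -2 + \left(\left(V + 4\right) + V\right) = -2 + \left(\left(4 + V\right) + V\right) = -2 + \left(4 + 2 V\right) = 2 + 2 V$)
$W = -50$ ($W = 10 \left(-5\right) = -50$)
$Z = -147$ ($Z = 3 \left(-49\right) = -147$)
$x{\left(c \right)} = 2 c \left(2 + c\right)$
$Z + x{\left(W \right)} R{\left(10,-2 - 3 \right)} = -147 + 2 \left(-50\right) \left(2 - 50\right) \left(2 + 2 \cdot 10\right) = -147 + 2 \left(-50\right) \left(-48\right) \left(2 + 20\right) = -147 + 4800 \cdot 22 = -147 + 105600 = 105453$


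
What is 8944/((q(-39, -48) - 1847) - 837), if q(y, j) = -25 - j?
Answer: -8944/2661 ≈ -3.3611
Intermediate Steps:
8944/((q(-39, -48) - 1847) - 837) = 8944/(((-25 - 1*(-48)) - 1847) - 837) = 8944/(((-25 + 48) - 1847) - 837) = 8944/((23 - 1847) - 837) = 8944/(-1824 - 837) = 8944/(-2661) = 8944*(-1/2661) = -8944/2661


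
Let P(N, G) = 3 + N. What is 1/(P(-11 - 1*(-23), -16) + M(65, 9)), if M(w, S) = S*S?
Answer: 1/96 ≈ 0.010417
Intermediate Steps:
M(w, S) = S**2
1/(P(-11 - 1*(-23), -16) + M(65, 9)) = 1/((3 + (-11 - 1*(-23))) + 9**2) = 1/((3 + (-11 + 23)) + 81) = 1/((3 + 12) + 81) = 1/(15 + 81) = 1/96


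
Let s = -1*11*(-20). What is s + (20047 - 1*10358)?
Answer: 9909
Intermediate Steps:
s = 220 (s = -11*(-20) = 220)
s + (20047 - 1*10358) = 220 + (20047 - 1*10358) = 220 + (20047 - 10358) = 220 + 9689 = 9909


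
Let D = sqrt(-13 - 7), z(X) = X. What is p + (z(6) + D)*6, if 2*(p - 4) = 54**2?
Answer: 1498 + 12*I*sqrt(5) ≈ 1498.0 + 26.833*I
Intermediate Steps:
p = 1462 (p = 4 + (1/2)*54**2 = 4 + (1/2)*2916 = 4 + 1458 = 1462)
D = 2*I*sqrt(5) (D = sqrt(-20) = 2*I*sqrt(5) ≈ 4.4721*I)
p + (z(6) + D)*6 = 1462 + (6 + 2*I*sqrt(5))*6 = 1462 + (36 + 12*I*sqrt(5)) = 1498 + 12*I*sqrt(5)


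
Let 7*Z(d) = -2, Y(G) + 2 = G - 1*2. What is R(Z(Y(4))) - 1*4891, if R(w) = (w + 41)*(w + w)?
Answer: -240799/49 ≈ -4914.3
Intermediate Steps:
Y(G) = -4 + G (Y(G) = -2 + (G - 1*2) = -2 + (G - 2) = -2 + (-2 + G) = -4 + G)
Z(d) = -2/7 (Z(d) = (⅐)*(-2) = -2/7)
R(w) = 2*w*(41 + w) (R(w) = (41 + w)*(2*w) = 2*w*(41 + w))
R(Z(Y(4))) - 1*4891 = 2*(-2/7)*(41 - 2/7) - 1*4891 = 2*(-2/7)*(285/7) - 4891 = -1140/49 - 4891 = -240799/49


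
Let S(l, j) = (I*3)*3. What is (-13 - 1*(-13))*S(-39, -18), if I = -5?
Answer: 0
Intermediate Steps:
S(l, j) = -45 (S(l, j) = -5*3*3 = -15*3 = -45)
(-13 - 1*(-13))*S(-39, -18) = (-13 - 1*(-13))*(-45) = (-13 + 13)*(-45) = 0*(-45) = 0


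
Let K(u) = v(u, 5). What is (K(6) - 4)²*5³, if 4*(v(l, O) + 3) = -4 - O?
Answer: 171125/16 ≈ 10695.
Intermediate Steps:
v(l, O) = -4 - O/4 (v(l, O) = -3 + (-4 - O)/4 = -3 + (-1 - O/4) = -4 - O/4)
K(u) = -21/4 (K(u) = -4 - ¼*5 = -4 - 5/4 = -21/4)
(K(6) - 4)²*5³ = (-21/4 - 4)²*5³ = (-37/4)²*125 = (1369/16)*125 = 171125/16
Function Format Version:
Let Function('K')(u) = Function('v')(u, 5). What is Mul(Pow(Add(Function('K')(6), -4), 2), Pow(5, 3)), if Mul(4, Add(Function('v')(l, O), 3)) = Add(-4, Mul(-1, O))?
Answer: Rational(171125, 16) ≈ 10695.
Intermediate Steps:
Function('v')(l, O) = Add(-4, Mul(Rational(-1, 4), O)) (Function('v')(l, O) = Add(-3, Mul(Rational(1, 4), Add(-4, Mul(-1, O)))) = Add(-3, Add(-1, Mul(Rational(-1, 4), O))) = Add(-4, Mul(Rational(-1, 4), O)))
Function('K')(u) = Rational(-21, 4) (Function('K')(u) = Add(-4, Mul(Rational(-1, 4), 5)) = Add(-4, Rational(-5, 4)) = Rational(-21, 4))
Mul(Pow(Add(Function('K')(6), -4), 2), Pow(5, 3)) = Mul(Pow(Add(Rational(-21, 4), -4), 2), Pow(5, 3)) = Mul(Pow(Rational(-37, 4), 2), 125) = Mul(Rational(1369, 16), 125) = Rational(171125, 16)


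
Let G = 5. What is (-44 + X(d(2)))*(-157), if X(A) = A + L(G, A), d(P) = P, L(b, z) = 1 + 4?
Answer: 5809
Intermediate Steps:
L(b, z) = 5
X(A) = 5 + A (X(A) = A + 5 = 5 + A)
(-44 + X(d(2)))*(-157) = (-44 + (5 + 2))*(-157) = (-44 + 7)*(-157) = -37*(-157) = 5809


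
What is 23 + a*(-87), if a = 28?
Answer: -2413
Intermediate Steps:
23 + a*(-87) = 23 + 28*(-87) = 23 - 2436 = -2413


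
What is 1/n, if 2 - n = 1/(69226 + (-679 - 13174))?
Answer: 55373/110745 ≈ 0.50000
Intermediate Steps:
n = 110745/55373 (n = 2 - 1/(69226 + (-679 - 13174)) = 2 - 1/(69226 - 13853) = 2 - 1/55373 = 110745/55373 ≈ 2.0000)
1/n = 1/(110745/55373) = 55373/110745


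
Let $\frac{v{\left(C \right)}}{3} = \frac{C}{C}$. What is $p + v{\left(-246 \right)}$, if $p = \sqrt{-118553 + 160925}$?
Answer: $3 + 6 \sqrt{1177} \approx 208.84$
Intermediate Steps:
$v{\left(C \right)} = 3$ ($v{\left(C \right)} = 3 \frac{C}{C} = 3 \cdot 1 = 3$)
$p = 6 \sqrt{1177}$ ($p = \sqrt{42372} = 6 \sqrt{1177} \approx 205.84$)
$p + v{\left(-246 \right)} = 6 \sqrt{1177} + 3 = 3 + 6 \sqrt{1177}$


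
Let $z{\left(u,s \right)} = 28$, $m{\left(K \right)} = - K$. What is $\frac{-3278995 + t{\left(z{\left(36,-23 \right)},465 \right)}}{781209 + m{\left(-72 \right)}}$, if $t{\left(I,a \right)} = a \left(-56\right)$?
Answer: $- \frac{3305035}{781281} \approx -4.2303$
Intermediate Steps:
$t{\left(I,a \right)} = - 56 a$
$\frac{-3278995 + t{\left(z{\left(36,-23 \right)},465 \right)}}{781209 + m{\left(-72 \right)}} = \frac{-3278995 - 26040}{781209 - -72} = \frac{-3278995 - 26040}{781209 + 72} = - \frac{3305035}{781281}$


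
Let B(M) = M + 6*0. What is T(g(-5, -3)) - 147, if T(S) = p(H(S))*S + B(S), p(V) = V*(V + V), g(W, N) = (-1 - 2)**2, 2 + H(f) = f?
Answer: 744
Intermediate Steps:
H(f) = -2 + f
g(W, N) = 9 (g(W, N) = (-3)**2 = 9)
B(M) = M (B(M) = M + 0 = M)
p(V) = 2*V**2 (p(V) = V*(2*V) = 2*V**2)
T(S) = S + 2*S*(-2 + S)**2 (T(S) = (2*(-2 + S)**2)*S + S = 2*S*(-2 + S)**2 + S = S + 2*S*(-2 + S)**2)
T(g(-5, -3)) - 147 = 9*(1 + 2*(-2 + 9)**2) - 147 = 9*(1 + 2*7**2) - 147 = 9*(1 + 2*49) - 147 = 9*(1 + 98) - 147 = 9*99 - 147 = 891 - 147 = 744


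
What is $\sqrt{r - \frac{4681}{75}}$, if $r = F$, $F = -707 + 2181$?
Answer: $\frac{\sqrt{317607}}{15} \approx 37.571$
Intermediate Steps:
$F = 1474$
$r = 1474$
$\sqrt{r - \frac{4681}{75}} = \sqrt{1474 - \frac{4681}{75}} = \sqrt{\frac{105869}{75}} = \frac{\sqrt{317607}}{15}$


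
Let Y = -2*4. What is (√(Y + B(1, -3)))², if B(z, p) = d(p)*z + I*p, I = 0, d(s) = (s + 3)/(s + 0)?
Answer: -8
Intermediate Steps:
Y = -8
d(s) = (3 + s)/s
B(z, p) = z*(3 + p)/p (B(z, p) = ((3 + p)/p)*z + 0*p = z*(3 + p)/p + 0 = z*(3 + p)/p)
(√(Y + B(1, -3)))² = (√(-8 + 1*(3 - 3)/(-3)))² = (√(-8 + 1*(-⅓)*0))² = (√(-8 + 0))² = (√(-8))² = (2*I*√2)² = -8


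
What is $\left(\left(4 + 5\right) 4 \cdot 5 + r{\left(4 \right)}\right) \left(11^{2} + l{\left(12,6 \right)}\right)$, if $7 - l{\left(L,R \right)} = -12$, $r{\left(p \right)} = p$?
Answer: $25760$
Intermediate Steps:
$l{\left(L,R \right)} = 19$ ($l{\left(L,R \right)} = 7 - -12 = 7 + 12 = 19$)
$\left(\left(4 + 5\right) 4 \cdot 5 + r{\left(4 \right)}\right) \left(11^{2} + l{\left(12,6 \right)}\right) = \left(\left(4 + 5\right) 4 \cdot 5 + 4\right) \left(11^{2} + 19\right) = \left(9 \cdot 4 \cdot 5 + 4\right) \left(121 + 19\right) = \left(36 \cdot 5 + 4\right) 140 = \left(180 + 4\right) 140 = 184 \cdot 140 = 25760$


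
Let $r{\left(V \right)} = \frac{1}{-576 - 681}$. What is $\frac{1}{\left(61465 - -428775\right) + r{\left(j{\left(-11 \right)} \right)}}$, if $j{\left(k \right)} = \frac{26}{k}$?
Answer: $\frac{1257}{616231679} \approx 2.0398 \cdot 10^{-6}$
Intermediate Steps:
$r{\left(V \right)} = - \frac{1}{1257}$ ($r{\left(V \right)} = \frac{1}{-1257} = - \frac{1}{1257}$)
$\frac{1}{\left(61465 - -428775\right) + r{\left(j{\left(-11 \right)} \right)}} = \frac{1}{\left(61465 - -428775\right) - \frac{1}{1257}} = \frac{1}{\left(61465 + 428775\right) - \frac{1}{1257}} = \frac{1}{490240 - \frac{1}{1257}} = \frac{1}{\frac{616231679}{1257}} = \frac{1257}{616231679}$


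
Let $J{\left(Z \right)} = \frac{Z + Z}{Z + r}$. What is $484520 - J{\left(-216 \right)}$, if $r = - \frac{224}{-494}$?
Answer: $\frac{3224467262}{6655} \approx 4.8452 \cdot 10^{5}$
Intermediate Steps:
$r = \frac{112}{247}$ ($r = \left(-224\right) \left(- \frac{1}{494}\right) = \frac{112}{247} \approx 0.45344$)
$J{\left(Z \right)} = \frac{2 Z}{\frac{112}{247} + Z}$ ($J{\left(Z \right)} = \frac{Z + Z}{Z + \frac{112}{247}} = \frac{2 Z}{\frac{112}{247} + Z}$)
$484520 - J{\left(-216 \right)} = 484520 - 494 \left(-216\right) \frac{1}{112 + 247 \left(-216\right)} = 484520 - 494 \left(-216\right) \frac{1}{112 - 53352} = 484520 - 494 \left(-216\right) \frac{1}{-53240} = 484520 - 494 \left(-216\right) \left(- \frac{1}{53240}\right) = 484520 - \frac{13338}{6655} = \frac{3224467262}{6655}$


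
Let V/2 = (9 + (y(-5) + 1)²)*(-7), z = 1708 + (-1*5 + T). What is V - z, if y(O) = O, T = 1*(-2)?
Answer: -2051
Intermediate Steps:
T = -2
z = 1701 (z = 1708 + (-1*5 - 2) = 1708 + (-5 - 2) = 1708 - 7 = 1701)
V = -350 (V = 2*((9 + (-5 + 1)²)*(-7)) = 2*((9 + (-4)²)*(-7)) = 2*((9 + 16)*(-7)) = 2*(25*(-7)) = 2*(-175) = -350)
V - z = -350 - 1*1701 = -350 - 1701 = -2051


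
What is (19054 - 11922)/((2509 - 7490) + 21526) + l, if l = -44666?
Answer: -738991838/16545 ≈ -44666.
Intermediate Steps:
(19054 - 11922)/((2509 - 7490) + 21526) + l = (19054 - 11922)/((2509 - 7490) + 21526) - 44666 = 7132/(-4981 + 21526) - 44666 = 7132/16545 - 44666 = -738991838/16545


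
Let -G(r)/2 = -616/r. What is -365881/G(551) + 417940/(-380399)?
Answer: -76689117254049/468651568 ≈ -1.6364e+5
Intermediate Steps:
G(r) = 1232/r (G(r) = -(-1232)/r = 1232/r)
-365881/G(551) + 417940/(-380399) = -365881/(1232/551) + 417940/(-380399) = -365881/(1232*(1/551)) + 417940*(-1/380399) = -365881/1232/551 - 417940/380399 = -365881*551/1232 - 417940/380399 = -201600431/1232 - 417940/380399 = -76689117254049/468651568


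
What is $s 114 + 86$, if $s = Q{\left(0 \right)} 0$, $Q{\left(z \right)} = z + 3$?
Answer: $86$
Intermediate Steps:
$Q{\left(z \right)} = 3 + z$
$s = 0$ ($s = \left(3 + 0\right) 0 = 3 \cdot 0 = 0$)
$s 114 + 86 = 0 \cdot 114 + 86 = 0 + 86 = 86$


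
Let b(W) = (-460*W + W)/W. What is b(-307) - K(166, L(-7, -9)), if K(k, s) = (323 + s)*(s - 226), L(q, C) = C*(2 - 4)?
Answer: 70469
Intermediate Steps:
b(W) = -459 (b(W) = (-459*W)/W = -459)
L(q, C) = -2*C (L(q, C) = C*(-2) = -2*C)
K(k, s) = (-226 + s)*(323 + s) (K(k, s) = (323 + s)*(-226 + s) = (-226 + s)*(323 + s))
b(-307) - K(166, L(-7, -9)) = -459 - (-72998 + (-2*(-9))² + 97*(-2*(-9))) = -459 - (-72998 + 18² + 97*18) = -459 - (-72998 + 324 + 1746) = -459 - 1*(-70928) = -459 + 70928 = 70469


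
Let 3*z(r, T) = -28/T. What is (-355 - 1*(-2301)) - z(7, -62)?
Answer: 180964/93 ≈ 1945.8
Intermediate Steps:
z(r, T) = -28/(3*T) (z(r, T) = (-28/T)/3 = -28/(3*T))
(-355 - 1*(-2301)) - z(7, -62) = (-355 - 1*(-2301)) - (-28)/(3*(-62)) = (-355 + 2301) - (-28)*(-1)/(3*62) = 1946 - 1*14/93 = 1946 - 14/93 = 180964/93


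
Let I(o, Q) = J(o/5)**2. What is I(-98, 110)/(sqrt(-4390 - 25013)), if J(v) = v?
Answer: -9604*I*sqrt(3)/7425 ≈ -2.2404*I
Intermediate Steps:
I(o, Q) = o**2/25 (I(o, Q) = (o/5)**2 = o**2/25)
I(-98, 110)/(sqrt(-4390 - 25013)) = ((1/25)*(-98)**2)/(sqrt(-4390 - 25013)) = ((1/25)*9604)/(sqrt(-29403)) = 9604/(25*((99*I*sqrt(3)))) = 9604*(-I*sqrt(3)/297)/25 = -9604*I*sqrt(3)/7425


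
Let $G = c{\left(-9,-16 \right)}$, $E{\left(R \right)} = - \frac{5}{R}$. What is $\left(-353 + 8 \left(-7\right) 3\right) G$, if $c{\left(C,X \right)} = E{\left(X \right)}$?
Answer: $- \frac{2605}{16} \approx -162.81$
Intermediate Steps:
$c{\left(C,X \right)} = - \frac{5}{X}$
$G = \frac{5}{16}$ ($G = - \frac{5}{-16} = \left(-5\right) \left(- \frac{1}{16}\right) = \frac{5}{16} \approx 0.3125$)
$\left(-353 + 8 \left(-7\right) 3\right) G = \left(-353 + 8 \left(-7\right) 3\right) \frac{5}{16} = \left(-353 - 168\right) \frac{5}{16} = \left(-521\right) \frac{5}{16} = - \frac{2605}{16}$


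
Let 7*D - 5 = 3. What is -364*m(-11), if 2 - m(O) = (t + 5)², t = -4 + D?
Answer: 6604/7 ≈ 943.43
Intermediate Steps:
D = 8/7 (D = 5/7 + (⅐)*3 = 5/7 + 3/7 = 8/7 ≈ 1.1429)
t = -20/7 (t = -4 + 8/7 = -20/7 ≈ -2.8571)
m(O) = -127/49 (m(O) = 2 - (-20/7 + 5)² = 2 - (15/7)² = 2 - 1*225/49 = 2 - 225/49 = -127/49)
-364*m(-11) = -364*(-127/49) = 6604/7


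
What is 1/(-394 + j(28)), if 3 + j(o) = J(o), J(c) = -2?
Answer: -1/399 ≈ -0.0025063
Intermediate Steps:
j(o) = -5 (j(o) = -3 - 2 = -5)
1/(-394 + j(28)) = 1/(-394 - 5) = 1/(-399) = -1/399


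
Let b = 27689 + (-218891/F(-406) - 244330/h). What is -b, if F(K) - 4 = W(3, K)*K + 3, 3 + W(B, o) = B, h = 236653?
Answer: 5934127714/1656571 ≈ 3582.2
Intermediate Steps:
W(B, o) = -3 + B
F(K) = 7 (F(K) = 4 + ((-3 + 3)*K + 3) = 4 + (0*K + 3) = 4 + (0 + 3) = 4 + 3 = 7)
b = -5934127714/1656571 (b = 27689 + (-218891/7 - 244330/236653) = 27689 - 51802922133/1656571 = -5934127714/1656571 ≈ -3582.2)
-b = -1*(-5934127714/1656571) = 5934127714/1656571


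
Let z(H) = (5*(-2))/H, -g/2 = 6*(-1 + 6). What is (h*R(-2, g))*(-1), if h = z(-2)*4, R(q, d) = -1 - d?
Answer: -1180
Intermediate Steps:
g = -60 (g = -12*(-1 + 6) = -12*5 = -2*30 = -60)
z(H) = -10/H
h = 20 (h = -10/(-2)*4 = -10*(-½)*4 = 5*4 = 20)
(h*R(-2, g))*(-1) = (20*(-1 - 1*(-60)))*(-1) = (20*(-1 + 60))*(-1) = (20*59)*(-1) = 1180*(-1) = -1180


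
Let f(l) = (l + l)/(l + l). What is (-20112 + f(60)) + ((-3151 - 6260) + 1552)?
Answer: -27970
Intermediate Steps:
f(l) = 1 (f(l) = (2*l)/((2*l)) = (2*l)*(1/(2*l)) = 1)
(-20112 + f(60)) + ((-3151 - 6260) + 1552) = (-20112 + 1) + ((-3151 - 6260) + 1552) = -20111 + (-9411 + 1552) = -20111 - 7859 = -27970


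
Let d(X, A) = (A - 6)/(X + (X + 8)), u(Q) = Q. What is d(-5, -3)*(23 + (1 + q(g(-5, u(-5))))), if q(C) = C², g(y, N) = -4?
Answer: 180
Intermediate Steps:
d(X, A) = (-6 + A)/(8 + 2*X) (d(X, A) = (-6 + A)/(X + (8 + X)) = (-6 + A)/(8 + 2*X))
d(-5, -3)*(23 + (1 + q(g(-5, u(-5))))) = ((-6 - 3)/(2*(4 - 5)))*(23 + (1 + (-4)²)) = ((½)*(-9)/(-1))*(23 + (1 + 16)) = ((½)*(-1)*(-9))*(23 + 17) = (9/2)*40 = 180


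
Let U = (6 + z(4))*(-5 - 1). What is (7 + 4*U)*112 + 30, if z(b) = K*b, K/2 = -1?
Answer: 6190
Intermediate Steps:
K = -2 (K = 2*(-1) = -2)
z(b) = -2*b
U = 12 (U = (6 - 2*4)*(-5 - 1) = (6 - 8)*(-6) = -2*(-6) = 12)
(7 + 4*U)*112 + 30 = (7 + 4*12)*112 + 30 = (7 + 48)*112 + 30 = 55*112 + 30 = 6160 + 30 = 6190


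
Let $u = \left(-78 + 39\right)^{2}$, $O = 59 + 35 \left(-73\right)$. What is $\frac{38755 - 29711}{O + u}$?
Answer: $- \frac{9044}{975} \approx -9.2759$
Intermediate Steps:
$O = -2496$ ($O = 59 - 2555 = -2496$)
$u = 1521$ ($u = \left(-39\right)^{2} = 1521$)
$\frac{38755 - 29711}{O + u} = \frac{38755 - 29711}{-2496 + 1521} = \frac{9044}{-975} = 9044 \left(- \frac{1}{975}\right) = - \frac{9044}{975}$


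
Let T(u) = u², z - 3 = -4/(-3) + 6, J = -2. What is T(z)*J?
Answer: -1922/9 ≈ -213.56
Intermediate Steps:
z = 31/3 (z = 3 + (-4/(-3) + 6) = 3 + (-4*(-1)/3 + 6) = 3 + (-2*(-⅔) + 6) = 3 + (4/3 + 6) = 3 + 22/3 = 31/3 ≈ 10.333)
T(z)*J = (31/3)²*(-2) = (961/9)*(-2) = -1922/9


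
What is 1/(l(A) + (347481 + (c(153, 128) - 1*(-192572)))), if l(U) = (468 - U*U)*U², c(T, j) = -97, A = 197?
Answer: -1/1487435913 ≈ -6.7230e-10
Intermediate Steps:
l(U) = U²*(468 - U²) (l(U) = (468 - U²)*U² = U²*(468 - U²))
1/(l(A) + (347481 + (c(153, 128) - 1*(-192572)))) = 1/(197²*(468 - 1*197²) + (347481 + (-97 - 1*(-192572)))) = 1/(38809*(468 - 1*38809) + (347481 + (-97 + 192572))) = 1/(38809*(468 - 38809) + (347481 + 192475)) = 1/(38809*(-38341) + 539956) = 1/(-1487975869 + 539956) = 1/(-1487435913) = -1/1487435913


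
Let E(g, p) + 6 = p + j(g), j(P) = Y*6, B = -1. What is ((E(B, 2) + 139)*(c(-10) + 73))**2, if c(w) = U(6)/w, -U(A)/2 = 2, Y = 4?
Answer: 3405072609/25 ≈ 1.3620e+8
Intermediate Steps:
U(A) = -4 (U(A) = -2*2 = -4)
j(P) = 24 (j(P) = 4*6 = 24)
E(g, p) = 18 + p (E(g, p) = -6 + (p + 24) = -6 + (24 + p) = 18 + p)
c(w) = -4/w
((E(B, 2) + 139)*(c(-10) + 73))**2 = (((18 + 2) + 139)*(-4/(-10) + 73))**2 = ((20 + 139)*(-4*(-1/10) + 73))**2 = (159*(2/5 + 73))**2 = (159*(367/5))**2 = (58353/5)**2 = 3405072609/25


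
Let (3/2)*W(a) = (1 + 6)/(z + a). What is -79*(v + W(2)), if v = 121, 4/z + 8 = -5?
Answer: -322636/33 ≈ -9776.8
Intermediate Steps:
z = -4/13 (z = 4/(-8 - 5) = 4/(-13) = 4*(-1/13) = -4/13 ≈ -0.30769)
W(a) = 14/(3*(-4/13 + a)) (W(a) = 2*((1 + 6)/(-4/13 + a))/3 = 2*(7/(-4/13 + a))/3 = 14/(3*(-4/13 + a)))
-79*(v + W(2)) = -79*(121 + 182/(3*(-4 + 13*2))) = -79*(121 + 182/(3*(-4 + 26))) = -79*(121 + (182/3)/22) = -79*(121 + (182/3)*(1/22)) = -79*(121 + 91/33) = -79*4084/33 = -322636/33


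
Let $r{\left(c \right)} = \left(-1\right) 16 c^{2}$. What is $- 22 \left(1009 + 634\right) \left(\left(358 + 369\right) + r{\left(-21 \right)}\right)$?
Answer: $228768034$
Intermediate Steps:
$r{\left(c \right)} = - 16 c^{2}$
$- 22 \left(1009 + 634\right) \left(\left(358 + 369\right) + r{\left(-21 \right)}\right) = - 22 \left(1009 + 634\right) \left(\left(358 + 369\right) - 16 \left(-21\right)^{2}\right) = - 22 \cdot 1643 \left(727 - 7056\right) = - 22 \cdot 1643 \left(-6329\right) = \left(-22\right) \left(-10398547\right) = 228768034$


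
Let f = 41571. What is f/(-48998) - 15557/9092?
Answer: -570112709/222744908 ≈ -2.5595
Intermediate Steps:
f/(-48998) - 15557/9092 = 41571/(-48998) - 15557/9092 = 41571*(-1/48998) - 15557*1/9092 = -41571/48998 - 15557/9092 = -570112709/222744908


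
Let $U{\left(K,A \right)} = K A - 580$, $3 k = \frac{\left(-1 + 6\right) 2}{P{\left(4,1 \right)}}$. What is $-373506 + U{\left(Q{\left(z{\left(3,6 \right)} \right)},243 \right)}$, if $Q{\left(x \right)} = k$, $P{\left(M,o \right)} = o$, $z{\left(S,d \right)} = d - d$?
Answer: $-373276$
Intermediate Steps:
$z{\left(S,d \right)} = 0$
$k = \frac{10}{3}$ ($k = \frac{\left(-1 + 6\right) 2 \cdot 1^{-1}}{3} = \frac{5 \cdot 2 \cdot 1}{3} = \frac{10 \cdot 1}{3} = \frac{1}{3} \cdot 10 = \frac{10}{3} \approx 3.3333$)
$Q{\left(x \right)} = \frac{10}{3}$
$U{\left(K,A \right)} = -580 + A K$ ($U{\left(K,A \right)} = A K - 580 = -580 + A K$)
$-373506 + U{\left(Q{\left(z{\left(3,6 \right)} \right)},243 \right)} = -373506 + \left(-580 + 243 \cdot \frac{10}{3}\right) = -373506 + \left(-580 + 810\right) = -373506 + 230 = -373276$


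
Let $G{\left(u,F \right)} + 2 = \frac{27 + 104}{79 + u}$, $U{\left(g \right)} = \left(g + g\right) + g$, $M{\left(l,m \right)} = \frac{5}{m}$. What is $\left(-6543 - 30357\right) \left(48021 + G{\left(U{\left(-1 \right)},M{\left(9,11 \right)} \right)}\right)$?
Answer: $- \frac{33667329375}{19} \approx -1.772 \cdot 10^{9}$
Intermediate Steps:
$U{\left(g \right)} = 3 g$ ($U{\left(g \right)} = 2 g + g = 3 g$)
$G{\left(u,F \right)} = -2 + \frac{131}{79 + u}$ ($G{\left(u,F \right)} = -2 + \frac{27 + 104}{79 + u} = -2 + \frac{131}{79 + u}$)
$\left(-6543 - 30357\right) \left(48021 + G{\left(U{\left(-1 \right)},M{\left(9,11 \right)} \right)}\right) = \left(-6543 - 30357\right) \left(48021 + \frac{-27 - 2 \cdot 3 \left(-1\right)}{79 + 3 \left(-1\right)}\right) = - 36900 \left(48021 + \frac{-27 - -6}{79 - 3}\right) = - 36900 \left(48021 + \frac{-27 + 6}{76}\right) = - 36900 \left(48021 + \frac{1}{76} \left(-21\right)\right) = - 36900 \left(48021 - \frac{21}{76}\right) = \left(-36900\right) \frac{3649575}{76} = - \frac{33667329375}{19}$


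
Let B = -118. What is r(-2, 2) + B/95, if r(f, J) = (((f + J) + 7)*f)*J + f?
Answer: -2968/95 ≈ -31.242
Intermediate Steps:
r(f, J) = f + J*f*(7 + J + f) (r(f, J) = (((J + f) + 7)*f)*J + f = ((7 + J + f)*f)*J + f = (f*(7 + J + f))*J + f = J*f*(7 + J + f) + f = f + J*f*(7 + J + f))
r(-2, 2) + B/95 = -2*(1 + 2² + 7*2 + 2*(-2)) - 118/95 = -2*(1 + 4 + 14 - 4) - 118*1/95 = -2*15 - 118/95 = -30 - 118/95 = -2968/95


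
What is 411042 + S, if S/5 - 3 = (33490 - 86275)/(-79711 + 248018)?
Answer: 69183506574/168307 ≈ 4.1106e+5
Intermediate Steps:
S = 2260680/168307 (S = 15 + 5*((33490 - 86275)/(-79711 + 248018)) = 15 + 5*(-52785/168307) = 15 - 263925/168307 = 2260680/168307 ≈ 13.432)
411042 + S = 411042 + 2260680/168307 = 69183506574/168307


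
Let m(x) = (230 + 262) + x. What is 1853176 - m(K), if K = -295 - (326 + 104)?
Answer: 1853409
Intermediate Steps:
K = -725 (K = -295 - 1*430 = -295 - 430 = -725)
m(x) = 492 + x
1853176 - m(K) = 1853176 - (492 - 725) = 1853176 - 1*(-233) = 1853176 + 233 = 1853409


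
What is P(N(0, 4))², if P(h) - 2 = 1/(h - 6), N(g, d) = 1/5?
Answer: 2809/841 ≈ 3.3401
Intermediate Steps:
N(g, d) = ⅕
P(h) = 2 + 1/(-6 + h) (P(h) = 2 + 1/(h - 6) = 2 + 1/(-6 + h))
P(N(0, 4))² = ((-11 + 2*(⅕))/(-6 + ⅕))² = ((-11 + ⅖)/(-29/5))² = (-5/29*(-53/5))² = (53/29)² = 2809/841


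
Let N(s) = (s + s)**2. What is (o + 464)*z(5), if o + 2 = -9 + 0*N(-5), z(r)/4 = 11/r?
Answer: 19932/5 ≈ 3986.4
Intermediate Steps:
z(r) = 44/r (z(r) = 4*(11/r) = 44/r)
N(s) = 4*s**2 (N(s) = (2*s)**2 = 4*s**2)
o = -11 (o = -2 + (-9 + 0*(4*(-5)**2)) = -2 + (-9 + 0*(4*25)) = -2 + (-9 + 0*100) = -2 + (-9 + 0) = -2 - 9 = -11)
(o + 464)*z(5) = (-11 + 464)*(44/5) = 453*(44*(1/5)) = 453*(44/5) = 19932/5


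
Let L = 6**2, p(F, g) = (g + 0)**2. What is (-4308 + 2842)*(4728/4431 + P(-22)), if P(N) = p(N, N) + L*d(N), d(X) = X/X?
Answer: -1128257056/1477 ≈ -7.6388e+5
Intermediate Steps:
p(F, g) = g**2
d(X) = 1
L = 36
P(N) = 36 + N**2 (P(N) = N**2 + 36*1 = N**2 + 36 = 36 + N**2)
(-4308 + 2842)*(4728/4431 + P(-22)) = (-4308 + 2842)*(4728/4431 + (36 + (-22)**2)) = -1466*(4728*(1/4431) + (36 + 484)) = -1466*(1576/1477 + 520) = -1466*769616/1477 = -1128257056/1477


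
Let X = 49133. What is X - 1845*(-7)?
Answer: 62048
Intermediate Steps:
X - 1845*(-7) = 49133 - 1845*(-7) = 49133 - 1*(-12915) = 49133 + 12915 = 62048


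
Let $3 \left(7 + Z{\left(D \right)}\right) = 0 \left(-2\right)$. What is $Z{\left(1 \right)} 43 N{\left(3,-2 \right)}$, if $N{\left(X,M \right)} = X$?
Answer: $-903$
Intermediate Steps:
$Z{\left(D \right)} = -7$ ($Z{\left(D \right)} = -7 + \frac{0 \left(-2\right)}{3} = -7 + \frac{1}{3} \cdot 0 = -7 + 0 = -7$)
$Z{\left(1 \right)} 43 N{\left(3,-2 \right)} = \left(-7\right) 43 \cdot 3 = \left(-301\right) 3 = -903$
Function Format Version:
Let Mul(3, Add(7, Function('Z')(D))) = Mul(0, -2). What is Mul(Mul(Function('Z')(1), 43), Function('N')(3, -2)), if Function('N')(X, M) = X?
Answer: -903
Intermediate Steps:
Function('Z')(D) = -7 (Function('Z')(D) = Add(-7, Mul(Rational(1, 3), Mul(0, -2))) = Add(-7, Mul(Rational(1, 3), 0)) = Add(-7, 0) = -7)
Mul(Mul(Function('Z')(1), 43), Function('N')(3, -2)) = Mul(Mul(-7, 43), 3) = Mul(-301, 3) = -903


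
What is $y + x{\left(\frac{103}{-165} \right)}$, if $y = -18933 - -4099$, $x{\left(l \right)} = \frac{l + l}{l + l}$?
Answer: $-14833$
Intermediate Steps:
$x{\left(l \right)} = 1$ ($x{\left(l \right)} = \frac{2 l}{2 l} = 2 l \frac{1}{2 l} = 1$)
$y = -14834$ ($y = -18933 + 4099 = -14834$)
$y + x{\left(\frac{103}{-165} \right)} = -14834 + 1 = -14833$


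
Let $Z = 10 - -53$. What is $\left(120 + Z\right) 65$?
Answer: $11895$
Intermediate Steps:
$Z = 63$ ($Z = 10 + 53 = 63$)
$\left(120 + Z\right) 65 = \left(120 + 63\right) 65 = 183 \cdot 65 = 11895$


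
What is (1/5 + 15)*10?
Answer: 152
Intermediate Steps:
(1/5 + 15)*10 = (76/5)*10 = 152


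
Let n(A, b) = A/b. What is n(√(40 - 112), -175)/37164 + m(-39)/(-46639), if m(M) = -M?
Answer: -39/46639 - I*√2/1083950 ≈ -0.00083621 - 1.3047e-6*I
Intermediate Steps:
n(√(40 - 112), -175)/37164 + m(-39)/(-46639) = (√(40 - 112)/(-175))/37164 - 1*(-39)/(-46639) = (√(-72)*(-1/175))*(1/37164) + 39*(-1/46639) = ((6*I*√2)*(-1/175))*(1/37164) - 39/46639 = -6*I*√2/175*(1/37164) - 39/46639 = -I*√2/1083950 - 39/46639 = -39/46639 - I*√2/1083950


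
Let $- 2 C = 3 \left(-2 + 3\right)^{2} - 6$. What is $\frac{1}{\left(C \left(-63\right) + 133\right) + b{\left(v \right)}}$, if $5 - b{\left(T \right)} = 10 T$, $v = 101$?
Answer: $- \frac{2}{1933} \approx -0.0010347$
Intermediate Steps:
$b{\left(T \right)} = 5 - 10 T$
$C = \frac{3}{2}$ ($C = - \frac{3 \left(-2 + 3\right)^{2} - 6}{2} = - \frac{3 \cdot 1^{2} - 6}{2} = - \frac{3 \cdot 1 - 6}{2} = - \frac{3 - 6}{2} = \left(- \frac{1}{2}\right) \left(-3\right) = \frac{3}{2} \approx 1.5$)
$\frac{1}{\left(C \left(-63\right) + 133\right) + b{\left(v \right)}} = \frac{1}{\left(\frac{3}{2} \left(-63\right) + 133\right) + \left(5 - 1010\right)} = \frac{1}{\left(- \frac{189}{2} + 133\right) + \left(5 - 1010\right)} = \frac{1}{\frac{77}{2} - 1005} = \frac{1}{- \frac{1933}{2}} = - \frac{2}{1933}$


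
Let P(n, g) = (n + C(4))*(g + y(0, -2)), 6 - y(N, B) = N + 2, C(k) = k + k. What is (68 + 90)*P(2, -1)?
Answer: 4740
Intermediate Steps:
C(k) = 2*k
y(N, B) = 4 - N (y(N, B) = 6 - (N + 2) = 6 - (2 + N) = 6 + (-2 - N) = 4 - N)
P(n, g) = (4 + g)*(8 + n) (P(n, g) = (n + 2*4)*(g + (4 - 1*0)) = (n + 8)*(g + (4 + 0)) = (8 + n)*(g + 4) = (8 + n)*(4 + g) = (4 + g)*(8 + n))
(68 + 90)*P(2, -1) = (68 + 90)*(32 + 4*2 + 8*(-1) - 1*2) = 158*(32 + 8 - 8 - 2) = 158*30 = 4740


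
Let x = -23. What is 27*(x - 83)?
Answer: -2862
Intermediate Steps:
27*(x - 83) = 27*(-23 - 83) = 27*(-106) = -2862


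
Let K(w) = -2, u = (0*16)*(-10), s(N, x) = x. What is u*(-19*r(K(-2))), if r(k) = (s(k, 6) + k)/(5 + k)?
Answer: 0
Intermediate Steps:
u = 0 (u = 0*(-10) = 0)
r(k) = (6 + k)/(5 + k)
u*(-19*r(K(-2))) = 0*(-19*(6 - 2)/(5 - 2)) = 0*(-19*4/3) = 0*(-76/3) = 0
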